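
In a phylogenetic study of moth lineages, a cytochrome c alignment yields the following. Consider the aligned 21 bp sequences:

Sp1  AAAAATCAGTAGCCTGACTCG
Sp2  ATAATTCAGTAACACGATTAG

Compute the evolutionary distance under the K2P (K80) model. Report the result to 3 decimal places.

Of 21 sites, 3 differences are transitions and 4 are transversions, so P = 3/21 ≈ 0.142857 and Q = 4/21 ≈ 0.190476.
Under the Kimura two-parameter model, d = −½ ln(1 − 2P − Q) − ¼ ln(1 − 2Q).
1 − 2P − Q = 0.52381, giving −½ ln(0.52381) = 0.323313.
1 − 2Q = 0.619048, giving −¼ ln(0.619048) = 0.119893.
d = 0.323313 + 0.119893 = 0.443206.

0.443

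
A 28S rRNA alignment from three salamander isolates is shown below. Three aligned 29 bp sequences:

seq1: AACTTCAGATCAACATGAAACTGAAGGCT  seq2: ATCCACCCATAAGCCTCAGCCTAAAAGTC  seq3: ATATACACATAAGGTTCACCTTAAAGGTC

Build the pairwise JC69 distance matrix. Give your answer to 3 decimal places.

d(seq1,seq2) = 0.878, d(seq1,seq3) = 0.878, d(seq2,seq3) = 0.344

seq1–seq2: 15/29 sites differ → p ≈ 0.517241, d = −0.75 ln(1 − 0.689655) = 0.877553 ≈ 0.878.
seq1–seq3: 15/29 sites differ → p ≈ 0.517241, d = −0.75 ln(1 − 0.689655) = 0.877553 ≈ 0.878.
seq2–seq3: 8/29 sites differ → p ≈ 0.275862, d = −0.75 ln(1 − 0.367816) = 0.343931 ≈ 0.344.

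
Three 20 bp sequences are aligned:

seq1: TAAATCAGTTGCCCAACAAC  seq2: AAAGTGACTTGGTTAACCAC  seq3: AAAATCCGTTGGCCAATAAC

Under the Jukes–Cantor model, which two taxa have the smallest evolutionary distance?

seq1 and seq3

seq1–seq2: 8/20 differ, p = 0.400, d = 0.572.
seq1–seq3: 4/20 differ, p = 0.200, d = 0.233.
seq2–seq3: 8/20 differ, p = 0.400, d = 0.572.
The smallest distance is between seq1 and seq3.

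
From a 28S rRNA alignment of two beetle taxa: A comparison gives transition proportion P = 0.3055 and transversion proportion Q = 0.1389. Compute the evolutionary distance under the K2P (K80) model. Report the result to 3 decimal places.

0.774

Under the Kimura two-parameter model, d = −½ ln(1 − 2P − Q) − ¼ ln(1 − 2Q).
1 − 2P − Q = 0.2501, giving −½ ln(0.2501) = 0.692947.
1 − 2Q = 0.7222, giving −¼ ln(0.7222) = 0.081363.
d = 0.692947 + 0.081363 = 0.774310.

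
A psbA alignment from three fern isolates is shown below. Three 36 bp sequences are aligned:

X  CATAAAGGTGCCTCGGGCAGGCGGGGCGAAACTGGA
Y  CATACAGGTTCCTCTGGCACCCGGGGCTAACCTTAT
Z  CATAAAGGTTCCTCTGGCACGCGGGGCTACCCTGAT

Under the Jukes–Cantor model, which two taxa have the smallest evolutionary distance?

Y and Z

X–Y: 10/36 differ, p = 0.278, d = 0.347.
X–Z: 8/36 differ, p = 0.222, d = 0.264.
Y–Z: 4/36 differ, p = 0.111, d = 0.120.
The smallest distance is between Y and Z.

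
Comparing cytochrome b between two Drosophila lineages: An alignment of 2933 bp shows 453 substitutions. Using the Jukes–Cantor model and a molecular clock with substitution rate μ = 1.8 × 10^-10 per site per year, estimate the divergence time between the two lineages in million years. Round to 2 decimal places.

480.39

p = 453/2933 ≈ 0.154449.
d = −(3/4) ln(1 − 4p/3) = −0.75 ln(1 − 0.205932) = −0.75 ln(0.794068)
  = −0.75 × (-0.230586) = 0.172940 substitutions/site.
Under a molecular clock d = 2μt, so t = d/(2μ) = 0.172940 / (2 × 1.8 × 10^-10) = 480.39 million years.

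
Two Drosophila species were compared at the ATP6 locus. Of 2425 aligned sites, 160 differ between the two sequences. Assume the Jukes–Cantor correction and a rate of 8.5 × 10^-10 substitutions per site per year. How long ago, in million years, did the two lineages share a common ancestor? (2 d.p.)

p = 160/2425 ≈ 0.065979.
d = −(3/4) ln(1 − 4p/3) = −0.75 ln(1 − 0.087972) = −0.75 ln(0.912028)
  = −0.75 × (-0.092085) = 0.069064 substitutions/site.
Under a molecular clock d = 2μt, so t = d/(2μ) = 0.069064 / (2 × 8.5 × 10^-10) = 40.63 million years.

40.63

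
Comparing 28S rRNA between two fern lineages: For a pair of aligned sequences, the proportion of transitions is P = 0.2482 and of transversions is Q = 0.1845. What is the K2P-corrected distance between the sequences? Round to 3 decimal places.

0.686

Under the Kimura two-parameter model, d = −½ ln(1 − 2P − Q) − ¼ ln(1 − 2Q).
1 − 2P − Q = 0.3191, giving −½ ln(0.3191) = 0.571125.
1 − 2Q = 0.631, giving −¼ ln(0.631) = 0.115112.
d = 0.571125 + 0.115112 = 0.686237.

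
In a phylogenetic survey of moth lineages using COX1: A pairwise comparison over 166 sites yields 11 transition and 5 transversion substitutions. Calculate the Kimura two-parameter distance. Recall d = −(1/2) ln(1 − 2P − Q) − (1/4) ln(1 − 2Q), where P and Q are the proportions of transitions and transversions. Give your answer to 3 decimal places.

0.104

P = 11/166 ≈ 0.066265 and Q = 5/166 ≈ 0.03012.
Under the Kimura two-parameter model, d = −½ ln(1 − 2P − Q) − ¼ ln(1 − 2Q).
1 − 2P − Q = 0.83735, giving −½ ln(0.83735) = 0.088757.
1 − 2Q = 0.93976, giving −¼ ln(0.93976) = 0.015533.
d = 0.088757 + 0.015533 = 0.104290.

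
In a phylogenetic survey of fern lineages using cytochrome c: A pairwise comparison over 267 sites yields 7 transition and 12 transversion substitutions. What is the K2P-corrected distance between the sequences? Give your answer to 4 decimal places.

P = 7/267 ≈ 0.026217 and Q = 12/267 ≈ 0.044944.
Under the Kimura two-parameter model, d = −½ ln(1 − 2P − Q) − ¼ ln(1 − 2Q).
1 − 2P − Q = 0.902622, giving −½ ln(0.902622) = 0.051226.
1 − 2Q = 0.910112, giving −¼ ln(0.910112) = 0.023547.
d = 0.051226 + 0.023547 = 0.074773.

0.0748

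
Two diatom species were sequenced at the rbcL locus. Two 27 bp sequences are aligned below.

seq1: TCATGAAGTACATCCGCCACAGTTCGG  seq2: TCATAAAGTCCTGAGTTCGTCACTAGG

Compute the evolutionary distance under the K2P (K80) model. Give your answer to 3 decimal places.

Of 27 sites, 6 differences are transitions and 8 are transversions, so P = 6/27 ≈ 0.222222 and Q = 8/27 ≈ 0.296296.
Under the Kimura two-parameter model, d = −½ ln(1 − 2P − Q) − ¼ ln(1 − 2Q).
1 − 2P − Q = 0.25926, giving −½ ln(0.25926) = 0.674962.
1 − 2Q = 0.407408, giving −¼ ln(0.407408) = 0.224485.
d = 0.674962 + 0.224485 = 0.899447.

0.899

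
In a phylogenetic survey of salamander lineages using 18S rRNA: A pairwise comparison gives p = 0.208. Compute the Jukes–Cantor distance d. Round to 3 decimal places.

0.244

d = −(3/4) ln(1 − 4p/3) = −0.75 ln(1 − 0.277333) = −0.75 ln(0.722667)
  = −0.75 × (-0.324807) = 0.243605 substitutions/site.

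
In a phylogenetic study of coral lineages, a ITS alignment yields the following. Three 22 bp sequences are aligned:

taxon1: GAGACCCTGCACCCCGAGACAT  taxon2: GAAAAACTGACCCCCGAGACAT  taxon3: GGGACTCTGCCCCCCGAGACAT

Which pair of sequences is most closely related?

taxon1–taxon2: 5/22 differ, p = 0.227, d = 0.271.
taxon1–taxon3: 3/22 differ, p = 0.136, d = 0.151.
taxon2–taxon3: 5/22 differ, p = 0.227, d = 0.271.
The smallest distance is between taxon1 and taxon3.

taxon1 and taxon3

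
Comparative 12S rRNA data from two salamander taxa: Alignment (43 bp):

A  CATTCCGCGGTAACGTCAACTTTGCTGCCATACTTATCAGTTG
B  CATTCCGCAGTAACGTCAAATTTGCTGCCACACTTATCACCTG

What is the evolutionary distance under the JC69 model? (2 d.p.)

The sequences differ at 5 of 43 sites (9, 20, 31, 40, 41), so p = 5/43 ≈ 0.116279.
d = −(3/4) ln(1 − 4p/3) = −0.75 ln(1 − 0.155039) = −0.75 ln(0.844961)
  = −0.75 × (-0.168465) = 0.126349 substitutions/site.

0.13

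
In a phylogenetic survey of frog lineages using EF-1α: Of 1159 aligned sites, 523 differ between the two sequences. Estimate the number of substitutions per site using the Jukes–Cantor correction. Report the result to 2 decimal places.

p = 523/1159 ≈ 0.451251.
d = −(3/4) ln(1 − 4p/3) = −0.75 ln(1 − 0.601668) = −0.75 ln(0.398332)
  = −0.75 × (-0.920469) = 0.690352 substitutions/site.

0.69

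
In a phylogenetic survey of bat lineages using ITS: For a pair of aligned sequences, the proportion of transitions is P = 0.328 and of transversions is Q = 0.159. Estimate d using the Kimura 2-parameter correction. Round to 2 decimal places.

Under the Kimura two-parameter model, d = −½ ln(1 − 2P − Q) − ¼ ln(1 − 2Q).
1 − 2P − Q = 0.185, giving −½ ln(0.185) = 0.843700.
1 − 2Q = 0.682, giving −¼ ln(0.682) = 0.095681.
d = 0.843700 + 0.095681 = 0.939381.

0.94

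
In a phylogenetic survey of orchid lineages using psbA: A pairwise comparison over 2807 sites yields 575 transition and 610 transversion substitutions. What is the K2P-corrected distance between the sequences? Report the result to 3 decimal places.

P = 575/2807 ≈ 0.204845 and Q = 610/2807 ≈ 0.217314.
Under the Kimura two-parameter model, d = −½ ln(1 − 2P − Q) − ¼ ln(1 − 2Q).
1 − 2P − Q = 0.372996, giving −½ ln(0.372996) = 0.493094.
1 − 2Q = 0.565372, giving −¼ ln(0.565372) = 0.142568.
d = 0.493094 + 0.142568 = 0.635662.

0.636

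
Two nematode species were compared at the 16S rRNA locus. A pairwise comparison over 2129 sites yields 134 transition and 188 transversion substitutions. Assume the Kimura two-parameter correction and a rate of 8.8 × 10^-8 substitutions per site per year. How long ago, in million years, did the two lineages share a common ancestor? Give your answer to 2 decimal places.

P = 134/2129 ≈ 0.06294 and Q = 188/2129 ≈ 0.088304.
Under the Kimura two-parameter model, d = −½ ln(1 − 2P − Q) − ¼ ln(1 − 2Q).
1 − 2P − Q = 0.785816, giving −½ ln(0.785816) = 0.120516.
1 − 2Q = 0.823392, giving −¼ ln(0.823392) = 0.048581.
d = 0.120516 + 0.048581 = 0.169097.
Under a molecular clock d = 2μt, so t = d/(2μ) = 0.169097 / (2 × 8.8 × 10^-8) = 0.96 million years.

0.96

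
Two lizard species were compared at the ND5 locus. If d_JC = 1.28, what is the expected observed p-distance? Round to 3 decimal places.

0.614

p = (3/4)(1 − e^(−4d/3)) = 0.75 × (1 − e^(-1.706667)) = 0.75 × (1 − 0.181470) = 0.613898.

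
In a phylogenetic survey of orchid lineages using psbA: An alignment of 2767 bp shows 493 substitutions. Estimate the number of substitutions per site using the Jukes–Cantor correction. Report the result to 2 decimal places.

0.20

p = 493/2767 ≈ 0.178171.
d = −(3/4) ln(1 − 4p/3) = −0.75 ln(1 − 0.237561) = −0.75 ln(0.762439)
  = −0.75 × (-0.271233) = 0.203425 substitutions/site.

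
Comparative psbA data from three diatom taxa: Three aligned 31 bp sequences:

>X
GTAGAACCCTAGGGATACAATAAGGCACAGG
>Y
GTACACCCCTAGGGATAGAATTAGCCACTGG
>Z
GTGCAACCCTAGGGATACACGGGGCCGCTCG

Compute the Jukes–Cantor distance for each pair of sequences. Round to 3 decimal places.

X–Y: 6/31 sites differ → p ≈ 0.193548, d = −0.75 ln(1 − 0.258064) = 0.223869 ≈ 0.224.
X–Z: 10/31 sites differ → p ≈ 0.322581, d = −0.75 ln(1 − 0.430108) = 0.421731 ≈ 0.422.
Y–Z: 9/31 sites differ → p ≈ 0.290323, d = −0.75 ln(1 − 0.387097) = 0.367161 ≈ 0.367.

d(X,Y) = 0.224, d(X,Z) = 0.422, d(Y,Z) = 0.367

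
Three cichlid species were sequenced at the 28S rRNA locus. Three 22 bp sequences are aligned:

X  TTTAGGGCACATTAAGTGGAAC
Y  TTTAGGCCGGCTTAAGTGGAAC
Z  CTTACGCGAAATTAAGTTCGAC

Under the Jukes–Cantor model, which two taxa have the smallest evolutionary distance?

X–Y: 4/22 differ, p = 0.182, d = 0.208.
X–Z: 8/22 differ, p = 0.364, d = 0.497.
Y–Z: 9/22 differ, p = 0.409, d = 0.591.
The smallest distance is between X and Y.

X and Y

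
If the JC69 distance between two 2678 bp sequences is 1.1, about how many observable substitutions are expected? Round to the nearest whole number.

1545

Invert JC69: p = (3/4)(1 − e^(−4d/3)) = 0.75 × (1 − e^(-1.466667)) = 0.75 × (1 − 0.230693) = 0.576980.
Expected differing sites = pL ≈ 0.576980 × 2678 = 1545.15244 ≈ 1545.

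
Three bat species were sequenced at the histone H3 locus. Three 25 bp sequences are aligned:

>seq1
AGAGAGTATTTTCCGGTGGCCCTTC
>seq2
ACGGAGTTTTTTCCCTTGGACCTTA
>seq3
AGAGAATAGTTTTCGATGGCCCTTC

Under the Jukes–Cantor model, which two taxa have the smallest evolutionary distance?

seq1–seq2: 7/25 differ, p = 0.280, d = 0.351.
seq1–seq3: 4/25 differ, p = 0.160, d = 0.180.
seq2–seq3: 10/25 differ, p = 0.400, d = 0.572.
The smallest distance is between seq1 and seq3.

seq1 and seq3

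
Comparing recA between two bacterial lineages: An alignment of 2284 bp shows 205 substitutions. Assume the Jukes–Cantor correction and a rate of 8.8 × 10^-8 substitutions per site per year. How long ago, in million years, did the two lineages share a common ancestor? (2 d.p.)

p = 205/2284 ≈ 0.089755.
d = −(3/4) ln(1 − 4p/3) = −0.75 ln(1 − 0.119673) = −0.75 ln(0.880327)
  = −0.75 × (-0.127462) = 0.095597 substitutions/site.
Under a molecular clock d = 2μt, so t = d/(2μ) = 0.095597 / (2 × 8.8 × 10^-8) = 0.54 million years.

0.54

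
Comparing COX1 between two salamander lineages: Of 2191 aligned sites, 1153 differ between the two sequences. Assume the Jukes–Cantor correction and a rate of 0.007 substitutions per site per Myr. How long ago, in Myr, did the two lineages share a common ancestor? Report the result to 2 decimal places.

64.80

p = 1153/2191 ≈ 0.526244.
d = −(3/4) ln(1 − 4p/3) = −0.75 ln(1 − 0.701659) = −0.75 ln(0.298341)
  = −0.75 × (-1.209518) = 0.907139 substitutions/site.
Under a molecular clock d = 2μt, so t = d/(2μ) = 0.907139 / (2 × 0.007) = 64.80 Myr.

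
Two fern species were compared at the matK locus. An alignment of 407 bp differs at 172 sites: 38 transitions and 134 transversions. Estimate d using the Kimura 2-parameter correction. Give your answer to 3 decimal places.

P = 38/407 ≈ 0.093366 and Q = 134/407 ≈ 0.329238.
Under the Kimura two-parameter model, d = −½ ln(1 − 2P − Q) − ¼ ln(1 − 2Q).
1 − 2P − Q = 0.48403, giving −½ ln(0.48403) = 0.362804.
1 − 2Q = 0.341524, giving −¼ ln(0.341524) = 0.268584.
d = 0.362804 + 0.268584 = 0.631388.

0.631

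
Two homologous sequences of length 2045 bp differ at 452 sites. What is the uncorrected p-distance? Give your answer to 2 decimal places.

0.22

p = 452/2045 = 0.221026… ≈ 0.22 (to 2 d.p.).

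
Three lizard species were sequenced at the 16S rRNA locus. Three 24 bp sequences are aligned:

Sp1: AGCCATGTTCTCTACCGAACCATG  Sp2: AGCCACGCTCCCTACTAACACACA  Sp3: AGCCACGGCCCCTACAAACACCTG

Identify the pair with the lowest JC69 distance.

Sp2 and Sp3

Sp1–Sp2: 9/24 differ, p = 0.375, d = 0.520.
Sp1–Sp3: 9/24 differ, p = 0.375, d = 0.520.
Sp2–Sp3: 6/24 differ, p = 0.250, d = 0.304.
The smallest distance is between Sp2 and Sp3.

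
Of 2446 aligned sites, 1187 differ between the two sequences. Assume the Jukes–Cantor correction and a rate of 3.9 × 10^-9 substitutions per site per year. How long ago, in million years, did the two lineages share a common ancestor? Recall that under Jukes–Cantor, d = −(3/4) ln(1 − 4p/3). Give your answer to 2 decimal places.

p = 1187/2446 ≈ 0.485282.
d = −(3/4) ln(1 − 4p/3) = −0.75 ln(1 − 0.647043) = −0.75 ln(0.352957)
  = −0.75 × (-1.041409) = 0.781057 substitutions/site.
Under a molecular clock d = 2μt, so t = d/(2μ) = 0.781057 / (2 × 3.9 × 10^-9) = 100.14 million years.

100.14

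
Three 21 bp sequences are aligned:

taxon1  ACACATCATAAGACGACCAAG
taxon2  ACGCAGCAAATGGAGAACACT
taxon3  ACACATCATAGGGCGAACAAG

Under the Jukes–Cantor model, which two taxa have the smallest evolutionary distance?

taxon1–taxon2: 9/21 differ, p = 0.429, d = 0.635.
taxon1–taxon3: 3/21 differ, p = 0.143, d = 0.158.
taxon2–taxon3: 7/21 differ, p = 0.333, d = 0.441.
The smallest distance is between taxon1 and taxon3.

taxon1 and taxon3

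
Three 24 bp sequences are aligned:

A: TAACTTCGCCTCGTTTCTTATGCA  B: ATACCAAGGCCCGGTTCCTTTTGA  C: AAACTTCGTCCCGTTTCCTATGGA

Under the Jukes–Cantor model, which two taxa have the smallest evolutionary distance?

A–B: 12/24 differ, p = 0.500, d = 0.824.
A–C: 5/24 differ, p = 0.208, d = 0.244.
B–C: 8/24 differ, p = 0.333, d = 0.441.
The smallest distance is between A and C.

A and C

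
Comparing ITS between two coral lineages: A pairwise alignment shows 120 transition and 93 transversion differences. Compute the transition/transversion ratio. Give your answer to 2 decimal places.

R = 120/93 = 1.290322… ≈ 1.29 (to 2 d.p.).

1.29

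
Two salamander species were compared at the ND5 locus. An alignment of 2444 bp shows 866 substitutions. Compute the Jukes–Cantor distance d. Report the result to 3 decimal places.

0.480

p = 866/2444 ≈ 0.354337.
d = −(3/4) ln(1 − 4p/3) = −0.75 ln(1 − 0.472449) = −0.75 ln(0.527551)
  = −0.75 × (-0.639510) = 0.479633 substitutions/site.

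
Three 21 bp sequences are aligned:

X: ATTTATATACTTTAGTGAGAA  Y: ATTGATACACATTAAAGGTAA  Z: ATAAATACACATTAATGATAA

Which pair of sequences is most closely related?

Y and Z

X–Y: 7/21 differ, p = 0.333, d = 0.441.
X–Z: 6/21 differ, p = 0.286, d = 0.360.
Y–Z: 4/21 differ, p = 0.190, d = 0.220.
The smallest distance is between Y and Z.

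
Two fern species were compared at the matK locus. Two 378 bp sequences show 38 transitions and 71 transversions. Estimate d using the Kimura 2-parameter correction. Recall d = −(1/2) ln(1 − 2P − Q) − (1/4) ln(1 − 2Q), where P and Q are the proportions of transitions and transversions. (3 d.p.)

0.364

P = 38/378 ≈ 0.100529 and Q = 71/378 ≈ 0.187831.
Under the Kimura two-parameter model, d = −½ ln(1 − 2P − Q) − ¼ ln(1 − 2Q).
1 − 2P − Q = 0.611111, giving −½ ln(0.611111) = 0.246238.
1 − 2Q = 0.624338, giving −¼ ln(0.624338) = 0.117766.
d = 0.246238 + 0.117766 = 0.364004.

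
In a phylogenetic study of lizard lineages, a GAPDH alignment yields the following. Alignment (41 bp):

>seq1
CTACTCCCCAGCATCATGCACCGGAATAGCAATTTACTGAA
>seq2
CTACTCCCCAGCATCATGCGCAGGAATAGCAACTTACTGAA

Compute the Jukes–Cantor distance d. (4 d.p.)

0.0770

The sequences differ at 3 of 41 sites (20, 22, 33), so p = 3/41 ≈ 0.073171.
d = −(3/4) ln(1 − 4p/3) = −0.75 ln(1 − 0.097561) = −0.75 ln(0.902439)
  = −0.75 × (-0.102654) = 0.076991 substitutions/site.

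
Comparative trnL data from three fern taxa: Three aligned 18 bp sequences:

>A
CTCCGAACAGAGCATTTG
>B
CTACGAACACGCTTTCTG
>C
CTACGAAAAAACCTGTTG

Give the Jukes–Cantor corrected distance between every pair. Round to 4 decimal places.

d(A,B) = 0.5482, d(A,C) = 0.4408, d(B,C) = 0.4408

A–B: 7/18 sites differ → p ≈ 0.388889, d = −0.75 ln(1 − 0.518519) = 0.548166 ≈ 0.5482.
A–C: 6/18 sites differ → p ≈ 0.333333, d = −0.75 ln(1 − 0.444444) = 0.440839 ≈ 0.4408.
B–C: 6/18 sites differ → p ≈ 0.333333, d = −0.75 ln(1 − 0.444444) = 0.440839 ≈ 0.4408.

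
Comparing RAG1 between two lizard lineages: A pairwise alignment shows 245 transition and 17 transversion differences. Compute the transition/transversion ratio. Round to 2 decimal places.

R = 245/17 = 14.411764… ≈ 14.41 (to 2 d.p.).

14.41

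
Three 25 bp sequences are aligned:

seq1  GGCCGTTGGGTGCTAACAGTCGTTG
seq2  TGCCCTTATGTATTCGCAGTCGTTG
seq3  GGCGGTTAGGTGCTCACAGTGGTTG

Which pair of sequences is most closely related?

seq1–seq2: 8/25 differ, p = 0.320, d = 0.417.
seq1–seq3: 4/25 differ, p = 0.160, d = 0.180.
seq2–seq3: 8/25 differ, p = 0.320, d = 0.417.
The smallest distance is between seq1 and seq3.

seq1 and seq3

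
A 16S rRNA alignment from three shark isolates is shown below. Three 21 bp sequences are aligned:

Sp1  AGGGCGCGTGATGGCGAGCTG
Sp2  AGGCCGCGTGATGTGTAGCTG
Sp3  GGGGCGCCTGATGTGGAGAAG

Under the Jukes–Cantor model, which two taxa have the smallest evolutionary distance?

Sp1 and Sp2

Sp1–Sp2: 4/21 differ, p = 0.190, d = 0.220.
Sp1–Sp3: 6/21 differ, p = 0.286, d = 0.360.
Sp2–Sp3: 6/21 differ, p = 0.286, d = 0.360.
The smallest distance is between Sp1 and Sp2.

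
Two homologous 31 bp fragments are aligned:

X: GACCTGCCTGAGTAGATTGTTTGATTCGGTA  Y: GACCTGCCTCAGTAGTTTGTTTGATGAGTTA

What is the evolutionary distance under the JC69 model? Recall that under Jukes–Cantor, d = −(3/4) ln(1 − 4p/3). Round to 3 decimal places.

The sequences differ at 5 of 31 sites (10, 16, 26, 27, 29), so p = 5/31 ≈ 0.16129.
d = −(3/4) ln(1 − 4p/3) = −0.75 ln(1 − 0.215053) = −0.75 ln(0.784947)
  = −0.75 × (-0.242139) = 0.181604 substitutions/site.

0.182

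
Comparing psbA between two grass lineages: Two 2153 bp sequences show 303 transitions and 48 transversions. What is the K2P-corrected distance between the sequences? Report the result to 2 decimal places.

P = 303/2153 ≈ 0.140734 and Q = 48/2153 ≈ 0.022294.
Under the Kimura two-parameter model, d = −½ ln(1 − 2P − Q) − ¼ ln(1 − 2Q).
1 − 2P − Q = 0.696238, giving −½ ln(0.696238) = 0.181032.
1 − 2Q = 0.955412, giving −¼ ln(0.955412) = 0.011403.
d = 0.181032 + 0.011403 = 0.192435.

0.19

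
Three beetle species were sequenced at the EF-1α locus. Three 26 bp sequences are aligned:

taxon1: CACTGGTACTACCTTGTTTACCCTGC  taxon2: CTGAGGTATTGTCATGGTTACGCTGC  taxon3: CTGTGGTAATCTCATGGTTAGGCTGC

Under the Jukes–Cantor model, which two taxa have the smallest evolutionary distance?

taxon2 and taxon3

taxon1–taxon2: 9/26 differ, p = 0.346, d = 0.464.
taxon1–taxon3: 9/26 differ, p = 0.346, d = 0.464.
taxon2–taxon3: 4/26 differ, p = 0.154, d = 0.172.
The smallest distance is between taxon2 and taxon3.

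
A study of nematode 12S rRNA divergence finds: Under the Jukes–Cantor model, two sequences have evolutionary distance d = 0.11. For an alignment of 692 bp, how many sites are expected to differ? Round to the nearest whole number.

Invert JC69: p = (3/4)(1 − e^(−4d/3)) = 0.75 × (1 − e^(-0.146667)) = 0.75 × (1 − 0.863582) = 0.102314.
Expected differing sites = pL ≈ 0.102314 × 692 = 70.801288 ≈ 71.

71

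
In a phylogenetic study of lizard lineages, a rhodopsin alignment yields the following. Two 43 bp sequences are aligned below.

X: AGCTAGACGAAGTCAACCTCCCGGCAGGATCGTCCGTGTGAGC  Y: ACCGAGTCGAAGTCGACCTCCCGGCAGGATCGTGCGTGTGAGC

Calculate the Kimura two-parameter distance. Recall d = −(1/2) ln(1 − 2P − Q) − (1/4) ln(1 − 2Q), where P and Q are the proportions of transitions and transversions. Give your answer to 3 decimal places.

Of 43 sites, 1 differences are transitions and 4 are transversions, so P = 1/43 ≈ 0.023256 and Q = 4/43 ≈ 0.093023.
Under the Kimura two-parameter model, d = −½ ln(1 − 2P − Q) − ¼ ln(1 − 2Q).
1 − 2P − Q = 0.860465, giving −½ ln(0.860465) = 0.075141.
1 − 2Q = 0.813954, giving −¼ ln(0.813954) = 0.051463.
d = 0.075141 + 0.051463 = 0.126604.

0.127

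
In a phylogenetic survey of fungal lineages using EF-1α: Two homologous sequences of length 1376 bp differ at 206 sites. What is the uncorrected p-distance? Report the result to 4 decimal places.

0.1497

p = 206/1376 = 0.149709… ≈ 0.1497 (to 4 d.p.).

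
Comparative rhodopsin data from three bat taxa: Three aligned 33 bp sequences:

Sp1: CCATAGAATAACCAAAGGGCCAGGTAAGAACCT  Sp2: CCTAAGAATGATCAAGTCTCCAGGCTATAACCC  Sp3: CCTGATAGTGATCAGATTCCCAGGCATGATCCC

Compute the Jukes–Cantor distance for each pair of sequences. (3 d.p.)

Sp1–Sp2: 12/33 sites differ → p ≈ 0.363636, d = −0.75 ln(1 − 0.484848) = 0.497470 ≈ 0.497.
Sp1–Sp3: 14/33 sites differ → p ≈ 0.424242, d = −0.75 ln(1 − 0.565656) = 0.625439 ≈ 0.625.
Sp2–Sp3: 11/33 sites differ → p ≈ 0.333333, d = −0.75 ln(1 − 0.444444) = 0.440839 ≈ 0.441.

d(Sp1,Sp2) = 0.497, d(Sp1,Sp3) = 0.625, d(Sp2,Sp3) = 0.441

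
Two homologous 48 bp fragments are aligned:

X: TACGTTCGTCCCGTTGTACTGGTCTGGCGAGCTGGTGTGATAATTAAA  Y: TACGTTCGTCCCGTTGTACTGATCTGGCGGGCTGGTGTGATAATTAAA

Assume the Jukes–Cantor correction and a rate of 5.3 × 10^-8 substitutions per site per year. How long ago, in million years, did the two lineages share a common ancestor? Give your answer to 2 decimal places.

0.40

The sequences differ at 2 of 48 sites (22, 30), so p = 2/48 ≈ 0.041667.
d = −(3/4) ln(1 − 4p/3) = −0.75 ln(1 − 0.055556) = −0.75 ln(0.944444)
  = −0.75 × (-0.057159) = 0.042869 substitutions/site.
Under a molecular clock d = 2μt, so t = d/(2μ) = 0.042869 / (2 × 5.3 × 10^-8) = 0.40 million years.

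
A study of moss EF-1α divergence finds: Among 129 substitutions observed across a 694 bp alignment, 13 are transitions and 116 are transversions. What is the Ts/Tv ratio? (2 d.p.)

R = 13/116 = 0.112068… ≈ 0.11 (to 2 d.p.).

0.11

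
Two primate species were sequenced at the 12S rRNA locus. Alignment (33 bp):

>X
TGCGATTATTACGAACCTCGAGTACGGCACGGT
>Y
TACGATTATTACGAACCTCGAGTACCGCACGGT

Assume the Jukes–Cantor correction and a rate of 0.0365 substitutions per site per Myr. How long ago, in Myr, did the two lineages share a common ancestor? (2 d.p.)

The sequences differ at 2 of 33 sites (2, 26), so p = 2/33 ≈ 0.060606.
d = −(3/4) ln(1 − 4p/3) = −0.75 ln(1 − 0.080808) = −0.75 ln(0.919192)
  = −0.75 × (-0.084260) = 0.063195 substitutions/site.
Under a molecular clock d = 2μt, so t = d/(2μ) = 0.063195 / (2 × 0.0365) = 0.87 Myr.

0.87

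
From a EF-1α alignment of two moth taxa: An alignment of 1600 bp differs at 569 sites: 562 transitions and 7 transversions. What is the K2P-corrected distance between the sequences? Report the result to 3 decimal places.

P = 562/1600 = 0.35125 and Q = 7/1600 = 0.004375.
Under the Kimura two-parameter model, d = −½ ln(1 − 2P − Q) − ¼ ln(1 − 2Q).
1 − 2P − Q = 0.293125, giving −½ ln(0.293125) = 0.613578.
1 − 2Q = 0.99125, giving −¼ ln(0.99125) = 0.002197.
d = 0.613578 + 0.002197 = 0.615775.

0.616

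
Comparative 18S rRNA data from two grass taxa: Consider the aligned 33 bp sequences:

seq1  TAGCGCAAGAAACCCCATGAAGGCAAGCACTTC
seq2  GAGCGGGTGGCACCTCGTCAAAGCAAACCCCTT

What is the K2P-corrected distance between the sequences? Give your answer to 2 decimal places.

0.66

Of 33 sites, 8 differences are transitions and 6 are transversions, so P = 8/33 ≈ 0.242424 and Q = 6/33 ≈ 0.181818.
Under the Kimura two-parameter model, d = −½ ln(1 − 2P − Q) − ¼ ln(1 − 2Q).
1 − 2P − Q = 0.333334, giving −½ ln(0.333334) = 0.549305.
1 − 2Q = 0.636364, giving −¼ ln(0.636364) = 0.112996.
d = 0.549305 + 0.112996 = 0.662301.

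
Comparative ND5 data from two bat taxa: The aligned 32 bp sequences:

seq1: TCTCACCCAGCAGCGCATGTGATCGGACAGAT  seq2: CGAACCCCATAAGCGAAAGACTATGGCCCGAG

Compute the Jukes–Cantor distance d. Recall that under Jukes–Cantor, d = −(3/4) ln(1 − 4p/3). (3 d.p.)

0.924

The sequences differ at 17 of 32 sites, so p = 17/32 = 0.53125.
d = −(3/4) ln(1 − 4p/3) = −0.75 ln(1 − 0.708333) = −0.75 ln(0.291667)
  = −0.75 × (-1.232143) = 0.924107 substitutions/site.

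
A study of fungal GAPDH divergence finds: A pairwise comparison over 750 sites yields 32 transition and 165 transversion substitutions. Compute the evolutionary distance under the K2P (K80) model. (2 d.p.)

0.33

P = 32/750 ≈ 0.042667 and Q = 165/750 = 0.22.
Under the Kimura two-parameter model, d = −½ ln(1 − 2P − Q) − ¼ ln(1 − 2Q).
1 − 2P − Q = 0.694666, giving −½ ln(0.694666) = 0.182162.
1 − 2Q = 0.56, giving −¼ ln(0.56) = 0.144955.
d = 0.182162 + 0.144955 = 0.327117.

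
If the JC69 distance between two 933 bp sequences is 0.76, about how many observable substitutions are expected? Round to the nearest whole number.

Invert JC69: p = (3/4)(1 − e^(−4d/3)) = 0.75 × (1 − e^(-1.013333)) = 0.75 × (1 − 0.363007) = 0.477745.
Expected differing sites = pL ≈ 0.477745 × 933 = 445.736085 ≈ 446.

446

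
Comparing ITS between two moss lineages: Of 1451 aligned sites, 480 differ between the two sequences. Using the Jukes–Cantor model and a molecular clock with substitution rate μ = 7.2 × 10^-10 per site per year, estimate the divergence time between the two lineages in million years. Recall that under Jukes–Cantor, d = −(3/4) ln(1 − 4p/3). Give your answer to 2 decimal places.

p = 480/1451 ≈ 0.330806.
d = −(3/4) ln(1 − 4p/3) = −0.75 ln(1 − 0.441075) = −0.75 ln(0.558925)
  = −0.75 × (-0.581740) = 0.436305 substitutions/site.
Under a molecular clock d = 2μt, so t = d/(2μ) = 0.436305 / (2 × 7.2 × 10^-10) = 302.99 million years.

302.99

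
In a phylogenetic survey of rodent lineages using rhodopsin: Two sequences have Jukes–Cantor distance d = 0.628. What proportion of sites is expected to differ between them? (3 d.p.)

0.425

p = (3/4)(1 − e^(−4d/3)) = 0.75 × (1 − e^(-0.837333)) = 0.75 × (1 − 0.432863) = 0.425353.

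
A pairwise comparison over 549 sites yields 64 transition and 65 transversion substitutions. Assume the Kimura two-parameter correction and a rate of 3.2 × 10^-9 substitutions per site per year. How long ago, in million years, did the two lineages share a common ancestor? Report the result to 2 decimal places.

P = 64/549 ≈ 0.116576 and Q = 65/549 ≈ 0.118397.
Under the Kimura two-parameter model, d = −½ ln(1 − 2P − Q) − ¼ ln(1 − 2Q).
1 − 2P − Q = 0.648451, giving −½ ln(0.648451) = 0.216584.
1 − 2Q = 0.763206, giving −¼ ln(0.763206) = 0.067557.
d = 0.216584 + 0.067557 = 0.284141.
Under a molecular clock d = 2μt, so t = d/(2μ) = 0.284141 / (2 × 3.2 × 10^-9) = 44.40 million years.

44.40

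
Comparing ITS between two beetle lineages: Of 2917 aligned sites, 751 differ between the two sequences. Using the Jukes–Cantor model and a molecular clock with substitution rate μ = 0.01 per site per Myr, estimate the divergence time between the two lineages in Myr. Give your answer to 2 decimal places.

15.77

p = 751/2917 ≈ 0.257456.
d = −(3/4) ln(1 − 4p/3) = −0.75 ln(1 − 0.343275) = −0.75 ln(0.656725)
  = −0.75 × (-0.420490) = 0.315368 substitutions/site.
Under a molecular clock d = 2μt, so t = d/(2μ) = 0.315368 / (2 × 0.01) = 15.77 Myr.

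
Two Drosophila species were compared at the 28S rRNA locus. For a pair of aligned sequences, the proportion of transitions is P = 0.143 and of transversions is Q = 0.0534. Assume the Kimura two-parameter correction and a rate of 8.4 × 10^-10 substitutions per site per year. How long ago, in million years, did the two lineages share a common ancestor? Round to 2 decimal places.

140.20

Under the Kimura two-parameter model, d = −½ ln(1 − 2P − Q) − ¼ ln(1 − 2Q).
1 − 2P − Q = 0.6606, giving −½ ln(0.6606) = 0.207303.
1 − 2Q = 0.8932, giving −¼ ln(0.8932) = 0.028236.
d = 0.207303 + 0.028236 = 0.235539.
Under a molecular clock d = 2μt, so t = d/(2μ) = 0.235539 / (2 × 8.4 × 10^-10) = 140.20 million years.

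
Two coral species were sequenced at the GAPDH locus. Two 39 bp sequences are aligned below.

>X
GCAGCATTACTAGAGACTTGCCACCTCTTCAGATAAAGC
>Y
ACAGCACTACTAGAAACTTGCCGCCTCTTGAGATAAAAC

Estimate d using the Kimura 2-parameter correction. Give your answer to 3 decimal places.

0.179

Of 39 sites, 5 differences are transitions and 1 are transversions, so P = 5/39 ≈ 0.128205 and Q = 1/39 ≈ 0.025641.
Under the Kimura two-parameter model, d = −½ ln(1 − 2P − Q) − ¼ ln(1 − 2Q).
1 − 2P − Q = 0.717949, giving −½ ln(0.717949) = 0.165678.
1 − 2Q = 0.948718, giving −¼ ln(0.948718) = 0.013161.
d = 0.165678 + 0.013161 = 0.178839.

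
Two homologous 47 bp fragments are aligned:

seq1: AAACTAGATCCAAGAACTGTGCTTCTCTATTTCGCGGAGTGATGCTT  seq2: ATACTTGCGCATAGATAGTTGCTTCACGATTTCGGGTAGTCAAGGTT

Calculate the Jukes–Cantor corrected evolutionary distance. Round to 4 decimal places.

The sequences differ at 17 of 47 sites, so p = 17/47 ≈ 0.361702.
d = −(3/4) ln(1 − 4p/3) = −0.75 ln(1 − 0.482269) = −0.75 ln(0.517731)
  = −0.75 × (-0.658299) = 0.493724 substitutions/site.

0.4937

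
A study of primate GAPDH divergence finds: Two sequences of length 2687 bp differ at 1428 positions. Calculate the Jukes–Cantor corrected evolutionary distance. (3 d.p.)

0.925

p = 1428/2687 ≈ 0.531448.
d = −(3/4) ln(1 − 4p/3) = −0.75 ln(1 − 0.708597) = −0.75 ln(0.291403)
  = −0.75 × (-1.233048) = 0.924786 substitutions/site.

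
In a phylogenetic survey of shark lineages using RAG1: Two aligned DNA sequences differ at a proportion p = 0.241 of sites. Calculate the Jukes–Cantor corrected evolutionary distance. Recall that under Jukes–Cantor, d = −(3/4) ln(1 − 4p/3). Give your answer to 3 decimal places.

0.291

d = −(3/4) ln(1 − 4p/3) = −0.75 ln(1 − 0.321333) = −0.75 ln(0.678667)
  = −0.75 × (-0.387625) = 0.290719 substitutions/site.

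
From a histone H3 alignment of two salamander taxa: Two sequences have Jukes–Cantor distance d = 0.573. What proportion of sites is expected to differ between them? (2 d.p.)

0.40

p = (3/4)(1 − e^(−4d/3)) = 0.75 × (1 − e^(-0.764)) = 0.75 × (1 − 0.465799) = 0.400651.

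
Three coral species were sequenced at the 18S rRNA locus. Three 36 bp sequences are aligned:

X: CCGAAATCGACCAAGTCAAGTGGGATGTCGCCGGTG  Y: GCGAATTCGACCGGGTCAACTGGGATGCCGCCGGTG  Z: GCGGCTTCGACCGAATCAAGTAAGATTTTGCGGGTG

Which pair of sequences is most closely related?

X–Y: 6/36 differ, p = 0.167, d = 0.188.
X–Z: 11/36 differ, p = 0.306, d = 0.392.
Y–Z: 11/36 differ, p = 0.306, d = 0.392.
The smallest distance is between X and Y.

X and Y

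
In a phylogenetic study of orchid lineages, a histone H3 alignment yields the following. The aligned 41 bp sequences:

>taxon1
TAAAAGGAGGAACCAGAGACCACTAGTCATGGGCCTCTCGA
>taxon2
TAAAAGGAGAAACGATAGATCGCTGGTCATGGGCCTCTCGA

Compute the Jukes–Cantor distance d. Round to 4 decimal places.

0.1628

The sequences differ at 6 of 41 sites (10, 14, 16, 20, 22, 25), so p = 6/41 ≈ 0.146341.
d = −(3/4) ln(1 − 4p/3) = −0.75 ln(1 − 0.195121) = −0.75 ln(0.804879)
  = −0.75 × (-0.217063) = 0.162797 substitutions/site.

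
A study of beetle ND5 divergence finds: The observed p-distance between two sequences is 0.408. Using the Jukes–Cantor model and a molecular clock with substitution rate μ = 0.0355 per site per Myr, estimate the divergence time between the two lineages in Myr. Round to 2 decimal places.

8.30

d = −(3/4) ln(1 − 4p/3) = −0.75 ln(1 − 0.544) = −0.75 ln(0.456)
  = −0.75 × (-0.785262) = 0.588947 substitutions/site.
Under a molecular clock d = 2μt, so t = d/(2μ) = 0.588947 / (2 × 0.0355) = 8.30 Myr.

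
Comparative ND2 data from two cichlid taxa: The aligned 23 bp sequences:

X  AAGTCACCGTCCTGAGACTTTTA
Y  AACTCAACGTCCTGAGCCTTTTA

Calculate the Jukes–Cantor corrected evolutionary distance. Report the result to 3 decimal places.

0.143

The sequences differ at 3 of 23 sites (3, 7, 17), so p = 3/23 ≈ 0.130435.
d = −(3/4) ln(1 − 4p/3) = −0.75 ln(1 − 0.173913) = −0.75 ln(0.826087)
  = −0.75 × (-0.191055) = 0.143291 substitutions/site.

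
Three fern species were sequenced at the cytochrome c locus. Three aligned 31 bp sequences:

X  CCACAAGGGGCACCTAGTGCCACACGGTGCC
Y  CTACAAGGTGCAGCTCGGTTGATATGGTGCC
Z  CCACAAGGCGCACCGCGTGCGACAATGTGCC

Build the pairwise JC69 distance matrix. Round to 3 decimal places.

d(X,Y) = 0.422, d(X,Z) = 0.224, d(Y,Z) = 0.422

X–Y: 10/31 sites differ → p ≈ 0.322581, d = −0.75 ln(1 − 0.430108) = 0.421731 ≈ 0.422.
X–Z: 6/31 sites differ → p ≈ 0.193548, d = −0.75 ln(1 − 0.258064) = 0.223869 ≈ 0.224.
Y–Z: 10/31 sites differ → p ≈ 0.322581, d = −0.75 ln(1 − 0.430108) = 0.421731 ≈ 0.422.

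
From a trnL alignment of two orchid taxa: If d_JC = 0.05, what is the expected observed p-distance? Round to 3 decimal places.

0.048

p = (3/4)(1 − e^(−4d/3)) = 0.75 × (1 − e^(-0.066667)) = 0.75 × (1 − 0.935507) = 0.048370.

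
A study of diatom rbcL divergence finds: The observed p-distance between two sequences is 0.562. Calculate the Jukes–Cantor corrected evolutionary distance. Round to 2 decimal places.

1.04

d = −(3/4) ln(1 − 4p/3) = −0.75 ln(1 − 0.749333) = −0.75 ln(0.250667)
  = −0.75 × (-1.383630) = 1.037723 substitutions/site.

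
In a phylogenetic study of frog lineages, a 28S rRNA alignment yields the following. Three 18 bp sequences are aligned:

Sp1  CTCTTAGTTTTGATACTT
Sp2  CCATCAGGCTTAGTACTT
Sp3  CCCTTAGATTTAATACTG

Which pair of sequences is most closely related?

Sp1–Sp2: 7/18 differ, p = 0.389, d = 0.548.
Sp1–Sp3: 4/18 differ, p = 0.222, d = 0.264.
Sp2–Sp3: 6/18 differ, p = 0.333, d = 0.441.
The smallest distance is between Sp1 and Sp3.

Sp1 and Sp3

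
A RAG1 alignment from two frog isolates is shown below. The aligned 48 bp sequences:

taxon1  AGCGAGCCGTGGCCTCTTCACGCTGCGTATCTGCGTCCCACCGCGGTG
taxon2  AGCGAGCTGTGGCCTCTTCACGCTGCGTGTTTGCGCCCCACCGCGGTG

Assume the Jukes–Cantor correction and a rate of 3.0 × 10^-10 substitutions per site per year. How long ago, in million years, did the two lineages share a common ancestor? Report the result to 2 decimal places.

147.23

The sequences differ at 4 of 48 sites (8, 29, 31, 36), so p = 4/48 ≈ 0.083333.
d = −(3/4) ln(1 − 4p/3) = −0.75 ln(1 − 0.111111) = −0.75 ln(0.888889)
  = −0.75 × (-0.117783) = 0.088337 substitutions/site.
Under a molecular clock d = 2μt, so t = d/(2μ) = 0.088337 / (2 × 3.0 × 10^-10) = 147.23 million years.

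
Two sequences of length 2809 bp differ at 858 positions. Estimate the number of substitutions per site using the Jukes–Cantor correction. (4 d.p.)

p = 858/2809 ≈ 0.305447.
d = −(3/4) ln(1 − 4p/3) = −0.75 ln(1 − 0.407263) = −0.75 ln(0.592737)
  = −0.75 × (-0.523004) = 0.392253 substitutions/site.

0.3923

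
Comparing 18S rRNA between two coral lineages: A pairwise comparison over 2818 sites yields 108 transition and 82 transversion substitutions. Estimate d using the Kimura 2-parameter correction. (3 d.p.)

P = 108/2818 ≈ 0.038325 and Q = 82/2818 ≈ 0.029099.
Under the Kimura two-parameter model, d = −½ ln(1 − 2P − Q) − ¼ ln(1 − 2Q).
1 − 2P − Q = 0.894251, giving −½ ln(0.894251) = 0.055884.
1 − 2Q = 0.941802, giving −¼ ln(0.941802) = 0.014990.
d = 0.055884 + 0.014990 = 0.070874.

0.071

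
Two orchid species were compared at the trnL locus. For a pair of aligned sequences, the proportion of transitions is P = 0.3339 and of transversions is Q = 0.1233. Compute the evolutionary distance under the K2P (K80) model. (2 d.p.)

0.85

Under the Kimura two-parameter model, d = −½ ln(1 − 2P − Q) − ¼ ln(1 − 2Q).
1 − 2P − Q = 0.2089, giving −½ ln(0.2089) = 0.782950.
1 − 2Q = 0.7534, giving −¼ ln(0.7534) = 0.070790.
d = 0.782950 + 0.070790 = 0.853740.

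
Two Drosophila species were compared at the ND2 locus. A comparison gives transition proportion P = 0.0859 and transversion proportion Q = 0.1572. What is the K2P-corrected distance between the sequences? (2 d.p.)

Under the Kimura two-parameter model, d = −½ ln(1 − 2P − Q) − ¼ ln(1 − 2Q).
1 − 2P − Q = 0.671, giving −½ ln(0.671) = 0.199493.
1 − 2Q = 0.6856, giving −¼ ln(0.6856) = 0.094365.
d = 0.199493 + 0.094365 = 0.293858.

0.29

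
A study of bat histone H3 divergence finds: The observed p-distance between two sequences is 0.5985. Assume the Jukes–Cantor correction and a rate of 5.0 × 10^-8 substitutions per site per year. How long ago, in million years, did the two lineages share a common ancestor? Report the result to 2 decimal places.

d = −(3/4) ln(1 − 4p/3) = −0.75 ln(1 − 0.798) = −0.75 ln(0.202)
  = −0.75 × (-1.599488) = 1.199616 substitutions/site.
Under a molecular clock d = 2μt, so t = d/(2μ) = 1.199616 / (2 × 5.0 × 10^-8) = 12.00 million years.

12.00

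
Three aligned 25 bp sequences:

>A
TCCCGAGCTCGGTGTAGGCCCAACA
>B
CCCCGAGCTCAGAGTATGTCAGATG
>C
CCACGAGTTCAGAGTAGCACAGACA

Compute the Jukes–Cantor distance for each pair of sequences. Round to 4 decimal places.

A–B: 9/25 sites differ → p = 0.36, d = −0.75 ln(1 − 0.48) = 0.490445 ≈ 0.4904.
A–C: 9/25 sites differ → p = 0.36, d = −0.75 ln(1 − 0.48) = 0.490445 ≈ 0.4904.
B–C: 7/25 sites differ → p = 0.28, d = −0.75 ln(1 − 0.373333) = 0.350505 ≈ 0.3505.

d(A,B) = 0.4904, d(A,C) = 0.4904, d(B,C) = 0.3505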